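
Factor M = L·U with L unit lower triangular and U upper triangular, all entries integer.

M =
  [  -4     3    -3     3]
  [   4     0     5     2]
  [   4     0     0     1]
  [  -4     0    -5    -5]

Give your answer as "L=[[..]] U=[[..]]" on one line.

  R1 -= -1·R0 → [0,3,2,5]
  R2 -= -1·R0 → [0,3,-3,4]
  R3 -= 1·R0 → [0,-3,-2,-8]
  R2 -= 1·R1 → [0,0,-5,-1]
  R3 -= -1·R1 → [0,0,0,-3]
  R3 -= 0·R2 → [0,0,0,-3]

L=[[1,0,0,0],[-1,1,0,0],[-1,1,1,0],[1,-1,0,1]] U=[[-4,3,-3,3],[0,3,2,5],[0,0,-5,-1],[0,0,0,-3]]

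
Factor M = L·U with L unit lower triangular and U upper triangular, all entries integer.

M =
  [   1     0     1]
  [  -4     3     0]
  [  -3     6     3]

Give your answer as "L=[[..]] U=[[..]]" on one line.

  r1 -= -4·r0 → [0,3,4]
  r2 -= -3·r0 → [0,6,6]
  r2 -= 2·r1 → [0,0,-2]

L=[[1,0,0],[-4,1,0],[-3,2,1]] U=[[1,0,1],[0,3,4],[0,0,-2]]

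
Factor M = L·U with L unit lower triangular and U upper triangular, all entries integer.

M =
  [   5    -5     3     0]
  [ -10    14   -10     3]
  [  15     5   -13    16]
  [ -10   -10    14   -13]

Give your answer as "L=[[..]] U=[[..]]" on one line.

L=[[1,0,0,0],[-2,1,0,0],[3,5,1,0],[-2,-5,0,1]] U=[[5,-5,3,0],[0,4,-4,3],[0,0,-2,1],[0,0,0,2]]

  r1 -= -2·r0 → [0,4,-4,3]
  r2 -= 3·r0 → [0,20,-22,16]
  r3 -= -2·r0 → [0,-20,20,-13]
  r2 -= 5·r1 → [0,0,-2,1]
  r3 -= -5·r1 → [0,0,0,2]
  r3 -= 0·r2 → [0,0,0,2]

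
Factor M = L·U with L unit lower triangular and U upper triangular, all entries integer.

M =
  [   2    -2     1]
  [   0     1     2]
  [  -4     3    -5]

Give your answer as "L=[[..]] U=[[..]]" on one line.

L=[[1,0,0],[0,1,0],[-2,-1,1]] U=[[2,-2,1],[0,1,2],[0,0,-1]]

  row1 -= 0·row0 → [0,1,2]
  row2 -= -2·row0 → [0,-1,-3]
  row2 -= -1·row1 → [0,0,-1]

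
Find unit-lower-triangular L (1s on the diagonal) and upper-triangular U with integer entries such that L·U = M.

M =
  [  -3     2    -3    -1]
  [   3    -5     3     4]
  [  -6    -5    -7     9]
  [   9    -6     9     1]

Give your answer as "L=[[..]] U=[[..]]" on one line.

  R1 -= -1·R0 → [0,-3,0,3]
  R2 -= 2·R0 → [0,-9,-1,11]
  R3 -= -3·R0 → [0,0,0,-2]
  R2 -= 3·R1 → [0,0,-1,2]
  R3 -= 0·R1 → [0,0,0,-2]
  R3 -= 0·R2 → [0,0,0,-2]

L=[[1,0,0,0],[-1,1,0,0],[2,3,1,0],[-3,0,0,1]] U=[[-3,2,-3,-1],[0,-3,0,3],[0,0,-1,2],[0,0,0,-2]]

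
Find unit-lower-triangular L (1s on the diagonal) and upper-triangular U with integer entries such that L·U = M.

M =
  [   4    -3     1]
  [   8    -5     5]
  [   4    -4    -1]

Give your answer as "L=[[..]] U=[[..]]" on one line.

L=[[1,0,0],[2,1,0],[1,-1,1]] U=[[4,-3,1],[0,1,3],[0,0,1]]

  row1 -= 2·row0 → [0,1,3]
  row2 -= 1·row0 → [0,-1,-2]
  row2 -= -1·row1 → [0,0,1]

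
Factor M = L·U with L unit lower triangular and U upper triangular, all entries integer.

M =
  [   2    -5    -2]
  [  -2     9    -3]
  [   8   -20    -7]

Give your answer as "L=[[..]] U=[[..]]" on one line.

L=[[1,0,0],[-1,1,0],[4,0,1]] U=[[2,-5,-2],[0,4,-5],[0,0,1]]

  r1 -= -1·r0 → [0,4,-5]
  r2 -= 4·r0 → [0,0,1]
  r2 -= 0·r1 → [0,0,1]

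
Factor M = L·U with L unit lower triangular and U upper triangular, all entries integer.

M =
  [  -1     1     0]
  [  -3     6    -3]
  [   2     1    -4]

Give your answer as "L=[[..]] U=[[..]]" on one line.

L=[[1,0,0],[3,1,0],[-2,1,1]] U=[[-1,1,0],[0,3,-3],[0,0,-1]]

  row1 -= 3·row0 → [0,3,-3]
  row2 -= -2·row0 → [0,3,-4]
  row2 -= 1·row1 → [0,0,-1]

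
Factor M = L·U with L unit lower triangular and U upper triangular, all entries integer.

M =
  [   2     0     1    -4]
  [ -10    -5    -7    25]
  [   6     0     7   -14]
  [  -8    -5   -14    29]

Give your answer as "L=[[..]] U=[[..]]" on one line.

  r1 -= -5·r0 → [0,-5,-2,5]
  r2 -= 3·r0 → [0,0,4,-2]
  r3 -= -4·r0 → [0,-5,-10,13]
  r2 -= 0·r1 → [0,0,4,-2]
  r3 -= 1·r1 → [0,0,-8,8]
  r3 -= -2·r2 → [0,0,0,4]

L=[[1,0,0,0],[-5,1,0,0],[3,0,1,0],[-4,1,-2,1]] U=[[2,0,1,-4],[0,-5,-2,5],[0,0,4,-2],[0,0,0,4]]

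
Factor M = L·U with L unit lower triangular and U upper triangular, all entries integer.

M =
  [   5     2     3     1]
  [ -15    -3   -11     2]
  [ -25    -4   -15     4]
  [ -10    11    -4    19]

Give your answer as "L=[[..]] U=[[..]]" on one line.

  R1 -= -3·R0 → [0,3,-2,5]
  R2 -= -5·R0 → [0,6,0,9]
  R3 -= -2·R0 → [0,15,2,21]
  R2 -= 2·R1 → [0,0,4,-1]
  R3 -= 5·R1 → [0,0,12,-4]
  R3 -= 3·R2 → [0,0,0,-1]

L=[[1,0,0,0],[-3,1,0,0],[-5,2,1,0],[-2,5,3,1]] U=[[5,2,3,1],[0,3,-2,5],[0,0,4,-1],[0,0,0,-1]]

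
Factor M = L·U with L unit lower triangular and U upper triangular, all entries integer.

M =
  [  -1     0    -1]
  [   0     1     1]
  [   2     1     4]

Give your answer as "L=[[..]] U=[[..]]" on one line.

L=[[1,0,0],[0,1,0],[-2,1,1]] U=[[-1,0,-1],[0,1,1],[0,0,1]]

  row1 -= 0·row0 → [0,1,1]
  row2 -= -2·row0 → [0,1,2]
  row2 -= 1·row1 → [0,0,1]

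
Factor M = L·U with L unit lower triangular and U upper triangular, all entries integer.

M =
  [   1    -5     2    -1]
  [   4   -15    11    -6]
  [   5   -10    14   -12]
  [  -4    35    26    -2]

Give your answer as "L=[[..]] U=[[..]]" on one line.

L=[[1,0,0,0],[4,1,0,0],[5,3,1,0],[-4,3,-5,1]] U=[[1,-5,2,-1],[0,5,3,-2],[0,0,-5,-1],[0,0,0,-5]]

  R1 -= 4·R0 → [0,5,3,-2]
  R2 -= 5·R0 → [0,15,4,-7]
  R3 -= -4·R0 → [0,15,34,-6]
  R2 -= 3·R1 → [0,0,-5,-1]
  R3 -= 3·R1 → [0,0,25,0]
  R3 -= -5·R2 → [0,0,0,-5]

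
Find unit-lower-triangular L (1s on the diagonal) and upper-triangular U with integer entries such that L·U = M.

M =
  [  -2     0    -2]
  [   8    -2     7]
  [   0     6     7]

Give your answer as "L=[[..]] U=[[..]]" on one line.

L=[[1,0,0],[-4,1,0],[0,-3,1]] U=[[-2,0,-2],[0,-2,-1],[0,0,4]]

  R1 -= -4·R0 → [0,-2,-1]
  R2 -= 0·R0 → [0,6,7]
  R2 -= -3·R1 → [0,0,4]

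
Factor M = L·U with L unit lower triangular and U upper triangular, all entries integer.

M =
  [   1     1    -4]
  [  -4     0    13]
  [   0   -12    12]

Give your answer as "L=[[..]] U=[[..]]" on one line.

L=[[1,0,0],[-4,1,0],[0,-3,1]] U=[[1,1,-4],[0,4,-3],[0,0,3]]

  r1 -= -4·r0 → [0,4,-3]
  r2 -= 0·r0 → [0,-12,12]
  r2 -= -3·r1 → [0,0,3]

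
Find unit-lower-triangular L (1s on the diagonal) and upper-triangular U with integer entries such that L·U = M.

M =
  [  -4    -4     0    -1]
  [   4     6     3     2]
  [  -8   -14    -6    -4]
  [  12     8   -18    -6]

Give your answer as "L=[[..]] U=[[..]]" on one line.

  R1 -= -1·R0 → [0,2,3,1]
  R2 -= 2·R0 → [0,-6,-6,-2]
  R3 -= -3·R0 → [0,-4,-18,-9]
  R2 -= -3·R1 → [0,0,3,1]
  R3 -= -2·R1 → [0,0,-12,-7]
  R3 -= -4·R2 → [0,0,0,-3]

L=[[1,0,0,0],[-1,1,0,0],[2,-3,1,0],[-3,-2,-4,1]] U=[[-4,-4,0,-1],[0,2,3,1],[0,0,3,1],[0,0,0,-3]]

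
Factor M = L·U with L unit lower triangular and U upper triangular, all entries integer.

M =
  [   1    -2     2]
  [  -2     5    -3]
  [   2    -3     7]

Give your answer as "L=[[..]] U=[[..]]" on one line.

L=[[1,0,0],[-2,1,0],[2,1,1]] U=[[1,-2,2],[0,1,1],[0,0,2]]

  R1 -= -2·R0 → [0,1,1]
  R2 -= 2·R0 → [0,1,3]
  R2 -= 1·R1 → [0,0,2]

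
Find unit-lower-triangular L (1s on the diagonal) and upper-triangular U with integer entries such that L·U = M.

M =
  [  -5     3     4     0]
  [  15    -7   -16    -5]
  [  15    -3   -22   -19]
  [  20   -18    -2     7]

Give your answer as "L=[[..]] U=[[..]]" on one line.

L=[[1,0,0,0],[-3,1,0,0],[-3,3,1,0],[-4,-3,1,1]] U=[[-5,3,4,0],[0,2,-4,-5],[0,0,2,-4],[0,0,0,-4]]

  row1 -= -3·row0 → [0,2,-4,-5]
  row2 -= -3·row0 → [0,6,-10,-19]
  row3 -= -4·row0 → [0,-6,14,7]
  row2 -= 3·row1 → [0,0,2,-4]
  row3 -= -3·row1 → [0,0,2,-8]
  row3 -= 1·row2 → [0,0,0,-4]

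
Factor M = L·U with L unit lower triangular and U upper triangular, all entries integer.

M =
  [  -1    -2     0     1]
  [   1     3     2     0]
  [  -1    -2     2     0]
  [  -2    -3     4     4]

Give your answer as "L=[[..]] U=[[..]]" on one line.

L=[[1,0,0,0],[-1,1,0,0],[1,0,1,0],[2,1,1,1]] U=[[-1,-2,0,1],[0,1,2,1],[0,0,2,-1],[0,0,0,2]]

  row1 -= -1·row0 → [0,1,2,1]
  row2 -= 1·row0 → [0,0,2,-1]
  row3 -= 2·row0 → [0,1,4,2]
  row2 -= 0·row1 → [0,0,2,-1]
  row3 -= 1·row1 → [0,0,2,1]
  row3 -= 1·row2 → [0,0,0,2]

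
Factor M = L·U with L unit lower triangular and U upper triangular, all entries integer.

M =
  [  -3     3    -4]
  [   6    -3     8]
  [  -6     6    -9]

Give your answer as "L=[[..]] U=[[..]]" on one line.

L=[[1,0,0],[-2,1,0],[2,0,1]] U=[[-3,3,-4],[0,3,0],[0,0,-1]]

  row1 -= -2·row0 → [0,3,0]
  row2 -= 2·row0 → [0,0,-1]
  row2 -= 0·row1 → [0,0,-1]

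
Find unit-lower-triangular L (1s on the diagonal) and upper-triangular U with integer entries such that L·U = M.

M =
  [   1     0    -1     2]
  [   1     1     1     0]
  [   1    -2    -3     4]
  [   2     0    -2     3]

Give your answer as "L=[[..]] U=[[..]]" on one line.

L=[[1,0,0,0],[1,1,0,0],[1,-2,1,0],[2,0,0,1]] U=[[1,0,-1,2],[0,1,2,-2],[0,0,2,-2],[0,0,0,-1]]

  r1 -= 1·r0 → [0,1,2,-2]
  r2 -= 1·r0 → [0,-2,-2,2]
  r3 -= 2·r0 → [0,0,0,-1]
  r2 -= -2·r1 → [0,0,2,-2]
  r3 -= 0·r1 → [0,0,0,-1]
  r3 -= 0·r2 → [0,0,0,-1]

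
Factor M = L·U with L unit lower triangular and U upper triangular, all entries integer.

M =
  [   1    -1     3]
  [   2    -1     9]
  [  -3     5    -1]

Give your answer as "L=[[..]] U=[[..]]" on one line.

L=[[1,0,0],[2,1,0],[-3,2,1]] U=[[1,-1,3],[0,1,3],[0,0,2]]

  R1 -= 2·R0 → [0,1,3]
  R2 -= -3·R0 → [0,2,8]
  R2 -= 2·R1 → [0,0,2]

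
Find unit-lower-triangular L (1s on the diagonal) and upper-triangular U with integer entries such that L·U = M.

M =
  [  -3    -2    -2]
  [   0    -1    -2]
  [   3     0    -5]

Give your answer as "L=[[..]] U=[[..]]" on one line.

L=[[1,0,0],[0,1,0],[-1,2,1]] U=[[-3,-2,-2],[0,-1,-2],[0,0,-3]]

  R1 -= 0·R0 → [0,-1,-2]
  R2 -= -1·R0 → [0,-2,-7]
  R2 -= 2·R1 → [0,0,-3]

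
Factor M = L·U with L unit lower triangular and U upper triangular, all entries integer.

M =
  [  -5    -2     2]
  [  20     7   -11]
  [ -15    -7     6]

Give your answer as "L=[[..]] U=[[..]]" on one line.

L=[[1,0,0],[-4,1,0],[3,1,1]] U=[[-5,-2,2],[0,-1,-3],[0,0,3]]

  row1 -= -4·row0 → [0,-1,-3]
  row2 -= 3·row0 → [0,-1,0]
  row2 -= 1·row1 → [0,0,3]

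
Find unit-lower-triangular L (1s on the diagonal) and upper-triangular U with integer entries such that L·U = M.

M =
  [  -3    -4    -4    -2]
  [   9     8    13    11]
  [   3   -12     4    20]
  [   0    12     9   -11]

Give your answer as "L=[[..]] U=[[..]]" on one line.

  r1 -= -3·r0 → [0,-4,1,5]
  r2 -= -1·r0 → [0,-16,0,18]
  r3 -= 0·r0 → [0,12,9,-11]
  r2 -= 4·r1 → [0,0,-4,-2]
  r3 -= -3·r1 → [0,0,12,4]
  r3 -= -3·r2 → [0,0,0,-2]

L=[[1,0,0,0],[-3,1,0,0],[-1,4,1,0],[0,-3,-3,1]] U=[[-3,-4,-4,-2],[0,-4,1,5],[0,0,-4,-2],[0,0,0,-2]]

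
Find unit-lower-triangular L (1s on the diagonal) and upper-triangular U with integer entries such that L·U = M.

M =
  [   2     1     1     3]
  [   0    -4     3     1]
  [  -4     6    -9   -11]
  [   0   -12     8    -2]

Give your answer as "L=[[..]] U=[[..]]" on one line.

  R1 -= 0·R0 → [0,-4,3,1]
  R2 -= -2·R0 → [0,8,-7,-5]
  R3 -= 0·R0 → [0,-12,8,-2]
  R2 -= -2·R1 → [0,0,-1,-3]
  R3 -= 3·R1 → [0,0,-1,-5]
  R3 -= 1·R2 → [0,0,0,-2]

L=[[1,0,0,0],[0,1,0,0],[-2,-2,1,0],[0,3,1,1]] U=[[2,1,1,3],[0,-4,3,1],[0,0,-1,-3],[0,0,0,-2]]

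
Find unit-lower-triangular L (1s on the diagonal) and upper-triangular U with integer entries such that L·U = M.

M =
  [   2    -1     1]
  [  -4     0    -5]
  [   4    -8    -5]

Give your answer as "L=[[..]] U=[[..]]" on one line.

  r1 -= -2·r0 → [0,-2,-3]
  r2 -= 2·r0 → [0,-6,-7]
  r2 -= 3·r1 → [0,0,2]

L=[[1,0,0],[-2,1,0],[2,3,1]] U=[[2,-1,1],[0,-2,-3],[0,0,2]]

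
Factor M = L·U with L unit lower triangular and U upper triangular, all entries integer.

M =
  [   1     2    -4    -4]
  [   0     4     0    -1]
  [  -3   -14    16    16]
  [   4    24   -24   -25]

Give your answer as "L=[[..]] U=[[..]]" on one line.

  R1 -= 0·R0 → [0,4,0,-1]
  R2 -= -3·R0 → [0,-8,4,4]
  R3 -= 4·R0 → [0,16,-8,-9]
  R2 -= -2·R1 → [0,0,4,2]
  R3 -= 4·R1 → [0,0,-8,-5]
  R3 -= -2·R2 → [0,0,0,-1]

L=[[1,0,0,0],[0,1,0,0],[-3,-2,1,0],[4,4,-2,1]] U=[[1,2,-4,-4],[0,4,0,-1],[0,0,4,2],[0,0,0,-1]]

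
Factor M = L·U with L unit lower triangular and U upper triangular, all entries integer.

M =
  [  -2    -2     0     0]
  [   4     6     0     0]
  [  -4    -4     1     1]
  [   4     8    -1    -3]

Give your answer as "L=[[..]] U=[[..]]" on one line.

L=[[1,0,0,0],[-2,1,0,0],[2,0,1,0],[-2,2,-1,1]] U=[[-2,-2,0,0],[0,2,0,0],[0,0,1,1],[0,0,0,-2]]

  row1 -= -2·row0 → [0,2,0,0]
  row2 -= 2·row0 → [0,0,1,1]
  row3 -= -2·row0 → [0,4,-1,-3]
  row2 -= 0·row1 → [0,0,1,1]
  row3 -= 2·row1 → [0,0,-1,-3]
  row3 -= -1·row2 → [0,0,0,-2]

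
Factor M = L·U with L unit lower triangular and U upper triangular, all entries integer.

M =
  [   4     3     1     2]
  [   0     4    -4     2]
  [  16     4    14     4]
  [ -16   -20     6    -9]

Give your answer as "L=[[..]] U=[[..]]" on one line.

  r1 -= 0·r0 → [0,4,-4,2]
  r2 -= 4·r0 → [0,-8,10,-4]
  r3 -= -4·r0 → [0,-8,10,-1]
  r2 -= -2·r1 → [0,0,2,0]
  r3 -= -2·r1 → [0,0,2,3]
  r3 -= 1·r2 → [0,0,0,3]

L=[[1,0,0,0],[0,1,0,0],[4,-2,1,0],[-4,-2,1,1]] U=[[4,3,1,2],[0,4,-4,2],[0,0,2,0],[0,0,0,3]]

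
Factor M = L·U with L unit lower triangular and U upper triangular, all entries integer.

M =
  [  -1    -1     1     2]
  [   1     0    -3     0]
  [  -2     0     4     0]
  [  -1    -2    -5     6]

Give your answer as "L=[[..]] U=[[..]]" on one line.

  row1 -= -1·row0 → [0,-1,-2,2]
  row2 -= 2·row0 → [0,2,2,-4]
  row3 -= 1·row0 → [0,-1,-6,4]
  row2 -= -2·row1 → [0,0,-2,0]
  row3 -= 1·row1 → [0,0,-4,2]
  row3 -= 2·row2 → [0,0,0,2]

L=[[1,0,0,0],[-1,1,0,0],[2,-2,1,0],[1,1,2,1]] U=[[-1,-1,1,2],[0,-1,-2,2],[0,0,-2,0],[0,0,0,2]]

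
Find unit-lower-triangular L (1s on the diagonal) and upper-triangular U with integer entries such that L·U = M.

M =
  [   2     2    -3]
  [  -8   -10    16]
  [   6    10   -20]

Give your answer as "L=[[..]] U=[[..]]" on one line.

  R1 -= -4·R0 → [0,-2,4]
  R2 -= 3·R0 → [0,4,-11]
  R2 -= -2·R1 → [0,0,-3]

L=[[1,0,0],[-4,1,0],[3,-2,1]] U=[[2,2,-3],[0,-2,4],[0,0,-3]]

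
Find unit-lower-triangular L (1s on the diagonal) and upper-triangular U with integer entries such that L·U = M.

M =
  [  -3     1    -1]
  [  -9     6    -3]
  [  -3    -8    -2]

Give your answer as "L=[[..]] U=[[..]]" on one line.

L=[[1,0,0],[3,1,0],[1,-3,1]] U=[[-3,1,-1],[0,3,0],[0,0,-1]]

  row1 -= 3·row0 → [0,3,0]
  row2 -= 1·row0 → [0,-9,-1]
  row2 -= -3·row1 → [0,0,-1]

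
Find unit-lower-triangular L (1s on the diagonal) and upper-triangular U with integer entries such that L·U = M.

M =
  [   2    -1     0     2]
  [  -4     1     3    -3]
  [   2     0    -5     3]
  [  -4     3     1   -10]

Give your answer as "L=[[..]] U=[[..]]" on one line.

  R1 -= -2·R0 → [0,-1,3,1]
  R2 -= 1·R0 → [0,1,-5,1]
  R3 -= -2·R0 → [0,1,1,-6]
  R2 -= -1·R1 → [0,0,-2,2]
  R3 -= -1·R1 → [0,0,4,-5]
  R3 -= -2·R2 → [0,0,0,-1]

L=[[1,0,0,0],[-2,1,0,0],[1,-1,1,0],[-2,-1,-2,1]] U=[[2,-1,0,2],[0,-1,3,1],[0,0,-2,2],[0,0,0,-1]]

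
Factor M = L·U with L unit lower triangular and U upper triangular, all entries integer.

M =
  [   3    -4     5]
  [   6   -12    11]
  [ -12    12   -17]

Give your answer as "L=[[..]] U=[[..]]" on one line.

L=[[1,0,0],[2,1,0],[-4,1,1]] U=[[3,-4,5],[0,-4,1],[0,0,2]]

  row1 -= 2·row0 → [0,-4,1]
  row2 -= -4·row0 → [0,-4,3]
  row2 -= 1·row1 → [0,0,2]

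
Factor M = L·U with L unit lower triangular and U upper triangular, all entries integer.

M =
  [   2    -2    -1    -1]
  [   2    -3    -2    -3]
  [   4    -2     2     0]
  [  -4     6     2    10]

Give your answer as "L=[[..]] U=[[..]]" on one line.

L=[[1,0,0,0],[1,1,0,0],[2,-2,1,0],[-2,-2,-1,1]] U=[[2,-2,-1,-1],[0,-1,-1,-2],[0,0,2,-2],[0,0,0,2]]

  row1 -= 1·row0 → [0,-1,-1,-2]
  row2 -= 2·row0 → [0,2,4,2]
  row3 -= -2·row0 → [0,2,0,8]
  row2 -= -2·row1 → [0,0,2,-2]
  row3 -= -2·row1 → [0,0,-2,4]
  row3 -= -1·row2 → [0,0,0,2]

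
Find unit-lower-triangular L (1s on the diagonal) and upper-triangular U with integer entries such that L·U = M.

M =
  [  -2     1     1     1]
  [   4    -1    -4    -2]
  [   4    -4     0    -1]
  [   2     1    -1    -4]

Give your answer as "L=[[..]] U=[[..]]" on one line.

  R1 -= -2·R0 → [0,1,-2,0]
  R2 -= -2·R0 → [0,-2,2,1]
  R3 -= -1·R0 → [0,2,0,-3]
  R2 -= -2·R1 → [0,0,-2,1]
  R3 -= 2·R1 → [0,0,4,-3]
  R3 -= -2·R2 → [0,0,0,-1]

L=[[1,0,0,0],[-2,1,0,0],[-2,-2,1,0],[-1,2,-2,1]] U=[[-2,1,1,1],[0,1,-2,0],[0,0,-2,1],[0,0,0,-1]]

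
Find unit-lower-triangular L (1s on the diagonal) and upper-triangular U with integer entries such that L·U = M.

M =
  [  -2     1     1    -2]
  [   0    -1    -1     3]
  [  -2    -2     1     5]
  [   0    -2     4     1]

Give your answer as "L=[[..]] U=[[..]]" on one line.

L=[[1,0,0,0],[0,1,0,0],[1,3,1,0],[0,2,2,1]] U=[[-2,1,1,-2],[0,-1,-1,3],[0,0,3,-2],[0,0,0,-1]]

  R1 -= 0·R0 → [0,-1,-1,3]
  R2 -= 1·R0 → [0,-3,0,7]
  R3 -= 0·R0 → [0,-2,4,1]
  R2 -= 3·R1 → [0,0,3,-2]
  R3 -= 2·R1 → [0,0,6,-5]
  R3 -= 2·R2 → [0,0,0,-1]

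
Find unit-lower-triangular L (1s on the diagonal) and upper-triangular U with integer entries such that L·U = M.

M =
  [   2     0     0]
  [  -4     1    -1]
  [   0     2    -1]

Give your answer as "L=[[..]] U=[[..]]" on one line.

  row1 -= -2·row0 → [0,1,-1]
  row2 -= 0·row0 → [0,2,-1]
  row2 -= 2·row1 → [0,0,1]

L=[[1,0,0],[-2,1,0],[0,2,1]] U=[[2,0,0],[0,1,-1],[0,0,1]]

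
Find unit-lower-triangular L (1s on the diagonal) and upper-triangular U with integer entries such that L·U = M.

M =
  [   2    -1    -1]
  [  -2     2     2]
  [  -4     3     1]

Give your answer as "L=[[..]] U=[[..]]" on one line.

  row1 -= -1·row0 → [0,1,1]
  row2 -= -2·row0 → [0,1,-1]
  row2 -= 1·row1 → [0,0,-2]

L=[[1,0,0],[-1,1,0],[-2,1,1]] U=[[2,-1,-1],[0,1,1],[0,0,-2]]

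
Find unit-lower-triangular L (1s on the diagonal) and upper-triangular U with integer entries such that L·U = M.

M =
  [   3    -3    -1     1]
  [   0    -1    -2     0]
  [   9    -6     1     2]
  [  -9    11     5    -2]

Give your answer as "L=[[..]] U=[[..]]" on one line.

  row1 -= 0·row0 → [0,-1,-2,0]
  row2 -= 3·row0 → [0,3,4,-1]
  row3 -= -3·row0 → [0,2,2,1]
  row2 -= -3·row1 → [0,0,-2,-1]
  row3 -= -2·row1 → [0,0,-2,1]
  row3 -= 1·row2 → [0,0,0,2]

L=[[1,0,0,0],[0,1,0,0],[3,-3,1,0],[-3,-2,1,1]] U=[[3,-3,-1,1],[0,-1,-2,0],[0,0,-2,-1],[0,0,0,2]]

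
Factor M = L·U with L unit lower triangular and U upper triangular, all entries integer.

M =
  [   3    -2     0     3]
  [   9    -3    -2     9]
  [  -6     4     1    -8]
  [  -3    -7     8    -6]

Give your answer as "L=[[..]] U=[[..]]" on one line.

L=[[1,0,0,0],[3,1,0,0],[-2,0,1,0],[-1,-3,2,1]] U=[[3,-2,0,3],[0,3,-2,0],[0,0,1,-2],[0,0,0,1]]

  row1 -= 3·row0 → [0,3,-2,0]
  row2 -= -2·row0 → [0,0,1,-2]
  row3 -= -1·row0 → [0,-9,8,-3]
  row2 -= 0·row1 → [0,0,1,-2]
  row3 -= -3·row1 → [0,0,2,-3]
  row3 -= 2·row2 → [0,0,0,1]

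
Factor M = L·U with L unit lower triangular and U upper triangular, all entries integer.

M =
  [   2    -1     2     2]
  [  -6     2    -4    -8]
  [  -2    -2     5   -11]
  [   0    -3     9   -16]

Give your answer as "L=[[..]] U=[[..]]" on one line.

  R1 -= -3·R0 → [0,-1,2,-2]
  R2 -= -1·R0 → [0,-3,7,-9]
  R3 -= 0·R0 → [0,-3,9,-16]
  R2 -= 3·R1 → [0,0,1,-3]
  R3 -= 3·R1 → [0,0,3,-10]
  R3 -= 3·R2 → [0,0,0,-1]

L=[[1,0,0,0],[-3,1,0,0],[-1,3,1,0],[0,3,3,1]] U=[[2,-1,2,2],[0,-1,2,-2],[0,0,1,-3],[0,0,0,-1]]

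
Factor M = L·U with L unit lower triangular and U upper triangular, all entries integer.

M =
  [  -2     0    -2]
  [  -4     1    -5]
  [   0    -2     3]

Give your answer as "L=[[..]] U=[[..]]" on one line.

  row1 -= 2·row0 → [0,1,-1]
  row2 -= 0·row0 → [0,-2,3]
  row2 -= -2·row1 → [0,0,1]

L=[[1,0,0],[2,1,0],[0,-2,1]] U=[[-2,0,-2],[0,1,-1],[0,0,1]]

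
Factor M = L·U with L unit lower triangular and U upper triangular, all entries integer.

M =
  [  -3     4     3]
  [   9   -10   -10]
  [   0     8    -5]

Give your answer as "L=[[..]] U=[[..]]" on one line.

  r1 -= -3·r0 → [0,2,-1]
  r2 -= 0·r0 → [0,8,-5]
  r2 -= 4·r1 → [0,0,-1]

L=[[1,0,0],[-3,1,0],[0,4,1]] U=[[-3,4,3],[0,2,-1],[0,0,-1]]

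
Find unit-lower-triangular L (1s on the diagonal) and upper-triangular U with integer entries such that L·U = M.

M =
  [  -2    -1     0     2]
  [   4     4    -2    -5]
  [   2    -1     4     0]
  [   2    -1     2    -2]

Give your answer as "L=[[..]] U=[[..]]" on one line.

L=[[1,0,0,0],[-2,1,0,0],[-1,-1,1,0],[-1,-1,0,1]] U=[[-2,-1,0,2],[0,2,-2,-1],[0,0,2,1],[0,0,0,-1]]

  R1 -= -2·R0 → [0,2,-2,-1]
  R2 -= -1·R0 → [0,-2,4,2]
  R3 -= -1·R0 → [0,-2,2,0]
  R2 -= -1·R1 → [0,0,2,1]
  R3 -= -1·R1 → [0,0,0,-1]
  R3 -= 0·R2 → [0,0,0,-1]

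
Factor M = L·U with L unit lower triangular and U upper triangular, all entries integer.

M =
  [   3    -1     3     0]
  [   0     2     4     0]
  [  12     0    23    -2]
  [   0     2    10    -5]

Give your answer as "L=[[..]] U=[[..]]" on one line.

  r1 -= 0·r0 → [0,2,4,0]
  r2 -= 4·r0 → [0,4,11,-2]
  r3 -= 0·r0 → [0,2,10,-5]
  r2 -= 2·r1 → [0,0,3,-2]
  r3 -= 1·r1 → [0,0,6,-5]
  r3 -= 2·r2 → [0,0,0,-1]

L=[[1,0,0,0],[0,1,0,0],[4,2,1,0],[0,1,2,1]] U=[[3,-1,3,0],[0,2,4,0],[0,0,3,-2],[0,0,0,-1]]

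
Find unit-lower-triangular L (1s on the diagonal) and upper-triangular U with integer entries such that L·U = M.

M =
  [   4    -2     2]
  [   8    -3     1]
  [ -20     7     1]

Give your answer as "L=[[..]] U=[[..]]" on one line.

  r1 -= 2·r0 → [0,1,-3]
  r2 -= -5·r0 → [0,-3,11]
  r2 -= -3·r1 → [0,0,2]

L=[[1,0,0],[2,1,0],[-5,-3,1]] U=[[4,-2,2],[0,1,-3],[0,0,2]]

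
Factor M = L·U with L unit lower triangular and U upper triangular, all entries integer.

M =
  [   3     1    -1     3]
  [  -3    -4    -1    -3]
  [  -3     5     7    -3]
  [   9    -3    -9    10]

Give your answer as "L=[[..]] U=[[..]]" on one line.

L=[[1,0,0,0],[-1,1,0,0],[-1,-2,1,0],[3,2,-1,1]] U=[[3,1,-1,3],[0,-3,-2,0],[0,0,2,0],[0,0,0,1]]

  R1 -= -1·R0 → [0,-3,-2,0]
  R2 -= -1·R0 → [0,6,6,0]
  R3 -= 3·R0 → [0,-6,-6,1]
  R2 -= -2·R1 → [0,0,2,0]
  R3 -= 2·R1 → [0,0,-2,1]
  R3 -= -1·R2 → [0,0,0,1]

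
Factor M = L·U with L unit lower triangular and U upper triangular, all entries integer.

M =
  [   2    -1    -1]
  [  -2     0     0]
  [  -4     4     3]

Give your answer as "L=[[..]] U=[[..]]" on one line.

L=[[1,0,0],[-1,1,0],[-2,-2,1]] U=[[2,-1,-1],[0,-1,-1],[0,0,-1]]

  row1 -= -1·row0 → [0,-1,-1]
  row2 -= -2·row0 → [0,2,1]
  row2 -= -2·row1 → [0,0,-1]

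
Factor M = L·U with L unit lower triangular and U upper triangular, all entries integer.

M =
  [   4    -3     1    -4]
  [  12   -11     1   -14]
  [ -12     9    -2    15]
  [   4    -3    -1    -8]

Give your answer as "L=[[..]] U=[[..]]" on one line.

  row1 -= 3·row0 → [0,-2,-2,-2]
  row2 -= -3·row0 → [0,0,1,3]
  row3 -= 1·row0 → [0,0,-2,-4]
  row2 -= 0·row1 → [0,0,1,3]
  row3 -= 0·row1 → [0,0,-2,-4]
  row3 -= -2·row2 → [0,0,0,2]

L=[[1,0,0,0],[3,1,0,0],[-3,0,1,0],[1,0,-2,1]] U=[[4,-3,1,-4],[0,-2,-2,-2],[0,0,1,3],[0,0,0,2]]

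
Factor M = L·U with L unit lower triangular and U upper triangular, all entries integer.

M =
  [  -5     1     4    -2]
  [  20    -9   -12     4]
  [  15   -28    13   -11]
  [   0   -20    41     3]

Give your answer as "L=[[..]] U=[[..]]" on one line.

  row1 -= -4·row0 → [0,-5,4,-4]
  row2 -= -3·row0 → [0,-25,25,-17]
  row3 -= 0·row0 → [0,-20,41,3]
  row2 -= 5·row1 → [0,0,5,3]
  row3 -= 4·row1 → [0,0,25,19]
  row3 -= 5·row2 → [0,0,0,4]

L=[[1,0,0,0],[-4,1,0,0],[-3,5,1,0],[0,4,5,1]] U=[[-5,1,4,-2],[0,-5,4,-4],[0,0,5,3],[0,0,0,4]]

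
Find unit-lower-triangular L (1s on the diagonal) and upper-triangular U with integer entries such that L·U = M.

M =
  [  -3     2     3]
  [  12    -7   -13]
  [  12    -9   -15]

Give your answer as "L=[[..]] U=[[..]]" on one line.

L=[[1,0,0],[-4,1,0],[-4,-1,1]] U=[[-3,2,3],[0,1,-1],[0,0,-4]]

  r1 -= -4·r0 → [0,1,-1]
  r2 -= -4·r0 → [0,-1,-3]
  r2 -= -1·r1 → [0,0,-4]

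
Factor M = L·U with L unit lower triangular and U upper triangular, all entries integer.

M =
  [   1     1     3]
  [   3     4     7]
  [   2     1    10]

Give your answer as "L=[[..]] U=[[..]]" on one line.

L=[[1,0,0],[3,1,0],[2,-1,1]] U=[[1,1,3],[0,1,-2],[0,0,2]]

  row1 -= 3·row0 → [0,1,-2]
  row2 -= 2·row0 → [0,-1,4]
  row2 -= -1·row1 → [0,0,2]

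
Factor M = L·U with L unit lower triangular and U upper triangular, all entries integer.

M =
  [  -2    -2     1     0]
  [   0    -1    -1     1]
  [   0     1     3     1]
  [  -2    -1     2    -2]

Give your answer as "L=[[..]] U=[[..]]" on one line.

L=[[1,0,0,0],[0,1,0,0],[0,-1,1,0],[1,-1,0,1]] U=[[-2,-2,1,0],[0,-1,-1,1],[0,0,2,2],[0,0,0,-1]]

  R1 -= 0·R0 → [0,-1,-1,1]
  R2 -= 0·R0 → [0,1,3,1]
  R3 -= 1·R0 → [0,1,1,-2]
  R2 -= -1·R1 → [0,0,2,2]
  R3 -= -1·R1 → [0,0,0,-1]
  R3 -= 0·R2 → [0,0,0,-1]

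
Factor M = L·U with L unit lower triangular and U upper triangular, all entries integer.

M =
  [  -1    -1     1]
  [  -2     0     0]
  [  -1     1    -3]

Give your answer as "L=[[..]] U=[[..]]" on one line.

L=[[1,0,0],[2,1,0],[1,1,1]] U=[[-1,-1,1],[0,2,-2],[0,0,-2]]

  r1 -= 2·r0 → [0,2,-2]
  r2 -= 1·r0 → [0,2,-4]
  r2 -= 1·r1 → [0,0,-2]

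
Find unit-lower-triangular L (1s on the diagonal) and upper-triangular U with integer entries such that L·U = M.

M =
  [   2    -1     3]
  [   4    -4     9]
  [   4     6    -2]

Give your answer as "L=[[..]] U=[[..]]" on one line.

L=[[1,0,0],[2,1,0],[2,-4,1]] U=[[2,-1,3],[0,-2,3],[0,0,4]]

  R1 -= 2·R0 → [0,-2,3]
  R2 -= 2·R0 → [0,8,-8]
  R2 -= -4·R1 → [0,0,4]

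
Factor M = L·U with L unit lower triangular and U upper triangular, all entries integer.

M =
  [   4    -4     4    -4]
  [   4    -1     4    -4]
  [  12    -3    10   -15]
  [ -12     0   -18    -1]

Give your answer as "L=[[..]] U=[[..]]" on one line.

L=[[1,0,0,0],[1,1,0,0],[3,3,1,0],[-3,-4,3,1]] U=[[4,-4,4,-4],[0,3,0,0],[0,0,-2,-3],[0,0,0,-4]]

  R1 -= 1·R0 → [0,3,0,0]
  R2 -= 3·R0 → [0,9,-2,-3]
  R3 -= -3·R0 → [0,-12,-6,-13]
  R2 -= 3·R1 → [0,0,-2,-3]
  R3 -= -4·R1 → [0,0,-6,-13]
  R3 -= 3·R2 → [0,0,0,-4]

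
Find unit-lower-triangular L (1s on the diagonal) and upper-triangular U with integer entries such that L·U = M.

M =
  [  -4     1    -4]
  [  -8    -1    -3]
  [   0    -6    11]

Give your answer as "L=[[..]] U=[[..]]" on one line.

L=[[1,0,0],[2,1,0],[0,2,1]] U=[[-4,1,-4],[0,-3,5],[0,0,1]]

  r1 -= 2·r0 → [0,-3,5]
  r2 -= 0·r0 → [0,-6,11]
  r2 -= 2·r1 → [0,0,1]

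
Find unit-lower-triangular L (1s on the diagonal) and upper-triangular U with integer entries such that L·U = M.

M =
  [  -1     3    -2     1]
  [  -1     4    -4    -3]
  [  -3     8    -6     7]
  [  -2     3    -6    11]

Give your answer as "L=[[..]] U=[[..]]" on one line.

  row1 -= 1·row0 → [0,1,-2,-4]
  row2 -= 3·row0 → [0,-1,0,4]
  row3 -= 2·row0 → [0,-3,-2,9]
  row2 -= -1·row1 → [0,0,-2,0]
  row3 -= -3·row1 → [0,0,-8,-3]
  row3 -= 4·row2 → [0,0,0,-3]

L=[[1,0,0,0],[1,1,0,0],[3,-1,1,0],[2,-3,4,1]] U=[[-1,3,-2,1],[0,1,-2,-4],[0,0,-2,0],[0,0,0,-3]]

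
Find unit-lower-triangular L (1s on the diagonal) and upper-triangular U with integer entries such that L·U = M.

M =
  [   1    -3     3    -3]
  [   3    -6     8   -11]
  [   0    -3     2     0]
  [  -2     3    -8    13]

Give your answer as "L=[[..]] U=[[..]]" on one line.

  r1 -= 3·r0 → [0,3,-1,-2]
  r2 -= 0·r0 → [0,-3,2,0]
  r3 -= -2·r0 → [0,-3,-2,7]
  r2 -= -1·r1 → [0,0,1,-2]
  r3 -= -1·r1 → [0,0,-3,5]
  r3 -= -3·r2 → [0,0,0,-1]

L=[[1,0,0,0],[3,1,0,0],[0,-1,1,0],[-2,-1,-3,1]] U=[[1,-3,3,-3],[0,3,-1,-2],[0,0,1,-2],[0,0,0,-1]]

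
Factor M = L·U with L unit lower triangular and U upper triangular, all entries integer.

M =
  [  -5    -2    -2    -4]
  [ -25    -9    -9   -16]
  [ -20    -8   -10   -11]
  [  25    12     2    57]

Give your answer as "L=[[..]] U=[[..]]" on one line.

  r1 -= 5·r0 → [0,1,1,4]
  r2 -= 4·r0 → [0,0,-2,5]
  r3 -= -5·r0 → [0,2,-8,37]
  r2 -= 0·r1 → [0,0,-2,5]
  r3 -= 2·r1 → [0,0,-10,29]
  r3 -= 5·r2 → [0,0,0,4]

L=[[1,0,0,0],[5,1,0,0],[4,0,1,0],[-5,2,5,1]] U=[[-5,-2,-2,-4],[0,1,1,4],[0,0,-2,5],[0,0,0,4]]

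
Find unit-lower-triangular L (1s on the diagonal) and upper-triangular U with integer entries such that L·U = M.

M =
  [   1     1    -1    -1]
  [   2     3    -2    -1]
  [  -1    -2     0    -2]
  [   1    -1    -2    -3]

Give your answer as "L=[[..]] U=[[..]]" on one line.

  R1 -= 2·R0 → [0,1,0,1]
  R2 -= -1·R0 → [0,-1,-1,-3]
  R3 -= 1·R0 → [0,-2,-1,-2]
  R2 -= -1·R1 → [0,0,-1,-2]
  R3 -= -2·R1 → [0,0,-1,0]
  R3 -= 1·R2 → [0,0,0,2]

L=[[1,0,0,0],[2,1,0,0],[-1,-1,1,0],[1,-2,1,1]] U=[[1,1,-1,-1],[0,1,0,1],[0,0,-1,-2],[0,0,0,2]]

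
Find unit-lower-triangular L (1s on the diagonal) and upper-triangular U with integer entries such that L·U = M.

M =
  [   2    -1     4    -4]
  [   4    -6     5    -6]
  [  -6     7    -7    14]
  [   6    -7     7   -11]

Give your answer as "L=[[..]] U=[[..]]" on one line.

L=[[1,0,0,0],[2,1,0,0],[-3,-1,1,0],[3,1,-1,1]] U=[[2,-1,4,-4],[0,-4,-3,2],[0,0,2,4],[0,0,0,3]]

  row1 -= 2·row0 → [0,-4,-3,2]
  row2 -= -3·row0 → [0,4,5,2]
  row3 -= 3·row0 → [0,-4,-5,1]
  row2 -= -1·row1 → [0,0,2,4]
  row3 -= 1·row1 → [0,0,-2,-1]
  row3 -= -1·row2 → [0,0,0,3]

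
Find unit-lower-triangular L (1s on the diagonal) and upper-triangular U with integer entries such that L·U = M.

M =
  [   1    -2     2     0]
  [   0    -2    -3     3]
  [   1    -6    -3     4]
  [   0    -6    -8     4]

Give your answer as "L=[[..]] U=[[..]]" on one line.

L=[[1,0,0,0],[0,1,0,0],[1,2,1,0],[0,3,1,1]] U=[[1,-2,2,0],[0,-2,-3,3],[0,0,1,-2],[0,0,0,-3]]

  r1 -= 0·r0 → [0,-2,-3,3]
  r2 -= 1·r0 → [0,-4,-5,4]
  r3 -= 0·r0 → [0,-6,-8,4]
  r2 -= 2·r1 → [0,0,1,-2]
  r3 -= 3·r1 → [0,0,1,-5]
  r3 -= 1·r2 → [0,0,0,-3]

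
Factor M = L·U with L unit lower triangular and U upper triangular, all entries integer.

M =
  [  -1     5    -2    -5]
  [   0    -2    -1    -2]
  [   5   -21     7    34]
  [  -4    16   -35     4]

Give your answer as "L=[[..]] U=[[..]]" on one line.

  r1 -= 0·r0 → [0,-2,-1,-2]
  r2 -= -5·r0 → [0,4,-3,9]
  r3 -= 4·r0 → [0,-4,-27,24]
  r2 -= -2·r1 → [0,0,-5,5]
  r3 -= 2·r1 → [0,0,-25,28]
  r3 -= 5·r2 → [0,0,0,3]

L=[[1,0,0,0],[0,1,0,0],[-5,-2,1,0],[4,2,5,1]] U=[[-1,5,-2,-5],[0,-2,-1,-2],[0,0,-5,5],[0,0,0,3]]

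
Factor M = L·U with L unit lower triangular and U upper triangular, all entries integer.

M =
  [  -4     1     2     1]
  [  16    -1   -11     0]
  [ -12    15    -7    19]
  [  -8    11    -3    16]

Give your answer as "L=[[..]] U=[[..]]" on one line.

L=[[1,0,0,0],[-4,1,0,0],[3,4,1,0],[2,3,-2,1]] U=[[-4,1,2,1],[0,3,-3,4],[0,0,-1,0],[0,0,0,2]]

  row1 -= -4·row0 → [0,3,-3,4]
  row2 -= 3·row0 → [0,12,-13,16]
  row3 -= 2·row0 → [0,9,-7,14]
  row2 -= 4·row1 → [0,0,-1,0]
  row3 -= 3·row1 → [0,0,2,2]
  row3 -= -2·row2 → [0,0,0,2]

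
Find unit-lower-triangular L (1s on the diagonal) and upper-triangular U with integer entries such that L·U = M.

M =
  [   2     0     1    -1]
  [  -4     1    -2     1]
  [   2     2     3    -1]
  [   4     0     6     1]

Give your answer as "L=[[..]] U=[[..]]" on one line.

  r1 -= -2·r0 → [0,1,0,-1]
  r2 -= 1·r0 → [0,2,2,0]
  r3 -= 2·r0 → [0,0,4,3]
  r2 -= 2·r1 → [0,0,2,2]
  r3 -= 0·r1 → [0,0,4,3]
  r3 -= 2·r2 → [0,0,0,-1]

L=[[1,0,0,0],[-2,1,0,0],[1,2,1,0],[2,0,2,1]] U=[[2,0,1,-1],[0,1,0,-1],[0,0,2,2],[0,0,0,-1]]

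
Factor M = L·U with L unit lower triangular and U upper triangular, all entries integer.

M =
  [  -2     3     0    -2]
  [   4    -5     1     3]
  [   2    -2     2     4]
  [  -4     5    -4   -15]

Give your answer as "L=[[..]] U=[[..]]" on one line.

  R1 -= -2·R0 → [0,1,1,-1]
  R2 -= -1·R0 → [0,1,2,2]
  R3 -= 2·R0 → [0,-1,-4,-11]
  R2 -= 1·R1 → [0,0,1,3]
  R3 -= -1·R1 → [0,0,-3,-12]
  R3 -= -3·R2 → [0,0,0,-3]

L=[[1,0,0,0],[-2,1,0,0],[-1,1,1,0],[2,-1,-3,1]] U=[[-2,3,0,-2],[0,1,1,-1],[0,0,1,3],[0,0,0,-3]]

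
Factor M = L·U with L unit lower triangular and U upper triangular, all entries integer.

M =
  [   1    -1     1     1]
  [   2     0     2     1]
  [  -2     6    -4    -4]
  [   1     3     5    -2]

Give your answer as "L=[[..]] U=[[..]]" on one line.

  r1 -= 2·r0 → [0,2,0,-1]
  r2 -= -2·r0 → [0,4,-2,-2]
  r3 -= 1·r0 → [0,4,4,-3]
  r2 -= 2·r1 → [0,0,-2,0]
  r3 -= 2·r1 → [0,0,4,-1]
  r3 -= -2·r2 → [0,0,0,-1]

L=[[1,0,0,0],[2,1,0,0],[-2,2,1,0],[1,2,-2,1]] U=[[1,-1,1,1],[0,2,0,-1],[0,0,-2,0],[0,0,0,-1]]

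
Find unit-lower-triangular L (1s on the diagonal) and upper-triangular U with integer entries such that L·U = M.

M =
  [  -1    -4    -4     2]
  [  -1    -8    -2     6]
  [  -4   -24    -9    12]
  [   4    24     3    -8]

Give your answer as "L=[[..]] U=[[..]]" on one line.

L=[[1,0,0,0],[1,1,0,0],[4,2,1,0],[-4,-2,-3,1]] U=[[-1,-4,-4,2],[0,-4,2,4],[0,0,3,-4],[0,0,0,-4]]

  r1 -= 1·r0 → [0,-4,2,4]
  r2 -= 4·r0 → [0,-8,7,4]
  r3 -= -4·r0 → [0,8,-13,0]
  r2 -= 2·r1 → [0,0,3,-4]
  r3 -= -2·r1 → [0,0,-9,8]
  r3 -= -3·r2 → [0,0,0,-4]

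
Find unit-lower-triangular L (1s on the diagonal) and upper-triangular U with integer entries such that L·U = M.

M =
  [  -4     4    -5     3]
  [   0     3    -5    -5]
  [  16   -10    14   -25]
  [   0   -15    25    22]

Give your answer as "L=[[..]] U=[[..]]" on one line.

  r1 -= 0·r0 → [0,3,-5,-5]
  r2 -= -4·r0 → [0,6,-6,-13]
  r3 -= 0·r0 → [0,-15,25,22]
  r2 -= 2·r1 → [0,0,4,-3]
  r3 -= -5·r1 → [0,0,0,-3]
  r3 -= 0·r2 → [0,0,0,-3]

L=[[1,0,0,0],[0,1,0,0],[-4,2,1,0],[0,-5,0,1]] U=[[-4,4,-5,3],[0,3,-5,-5],[0,0,4,-3],[0,0,0,-3]]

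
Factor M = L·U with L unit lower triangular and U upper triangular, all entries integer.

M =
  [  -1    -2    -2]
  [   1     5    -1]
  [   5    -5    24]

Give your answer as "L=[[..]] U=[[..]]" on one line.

  row1 -= -1·row0 → [0,3,-3]
  row2 -= -5·row0 → [0,-15,14]
  row2 -= -5·row1 → [0,0,-1]

L=[[1,0,0],[-1,1,0],[-5,-5,1]] U=[[-1,-2,-2],[0,3,-3],[0,0,-1]]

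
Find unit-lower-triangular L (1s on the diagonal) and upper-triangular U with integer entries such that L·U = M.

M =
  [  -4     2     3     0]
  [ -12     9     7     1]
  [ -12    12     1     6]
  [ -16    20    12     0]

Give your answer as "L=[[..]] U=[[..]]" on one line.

L=[[1,0,0,0],[3,1,0,0],[3,2,1,0],[4,4,-2,1]] U=[[-4,2,3,0],[0,3,-2,1],[0,0,-4,4],[0,0,0,4]]

  r1 -= 3·r0 → [0,3,-2,1]
  r2 -= 3·r0 → [0,6,-8,6]
  r3 -= 4·r0 → [0,12,0,0]
  r2 -= 2·r1 → [0,0,-4,4]
  r3 -= 4·r1 → [0,0,8,-4]
  r3 -= -2·r2 → [0,0,0,4]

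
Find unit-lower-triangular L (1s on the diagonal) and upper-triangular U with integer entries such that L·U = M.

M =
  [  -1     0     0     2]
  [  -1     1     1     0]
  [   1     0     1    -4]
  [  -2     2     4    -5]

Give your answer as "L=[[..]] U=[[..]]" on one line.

L=[[1,0,0,0],[1,1,0,0],[-1,0,1,0],[2,2,2,1]] U=[[-1,0,0,2],[0,1,1,-2],[0,0,1,-2],[0,0,0,-1]]

  r1 -= 1·r0 → [0,1,1,-2]
  r2 -= -1·r0 → [0,0,1,-2]
  r3 -= 2·r0 → [0,2,4,-9]
  r2 -= 0·r1 → [0,0,1,-2]
  r3 -= 2·r1 → [0,0,2,-5]
  r3 -= 2·r2 → [0,0,0,-1]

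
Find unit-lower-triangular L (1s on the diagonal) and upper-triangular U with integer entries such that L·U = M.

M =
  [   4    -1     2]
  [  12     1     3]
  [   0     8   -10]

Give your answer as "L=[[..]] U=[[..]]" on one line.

  r1 -= 3·r0 → [0,4,-3]
  r2 -= 0·r0 → [0,8,-10]
  r2 -= 2·r1 → [0,0,-4]

L=[[1,0,0],[3,1,0],[0,2,1]] U=[[4,-1,2],[0,4,-3],[0,0,-4]]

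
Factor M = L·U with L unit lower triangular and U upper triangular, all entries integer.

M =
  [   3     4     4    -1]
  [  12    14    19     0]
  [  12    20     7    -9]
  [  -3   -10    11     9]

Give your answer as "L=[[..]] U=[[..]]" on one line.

L=[[1,0,0,0],[4,1,0,0],[4,-2,1,0],[-1,3,-2,1]] U=[[3,4,4,-1],[0,-2,3,4],[0,0,-3,3],[0,0,0,2]]

  R1 -= 4·R0 → [0,-2,3,4]
  R2 -= 4·R0 → [0,4,-9,-5]
  R3 -= -1·R0 → [0,-6,15,8]
  R2 -= -2·R1 → [0,0,-3,3]
  R3 -= 3·R1 → [0,0,6,-4]
  R3 -= -2·R2 → [0,0,0,2]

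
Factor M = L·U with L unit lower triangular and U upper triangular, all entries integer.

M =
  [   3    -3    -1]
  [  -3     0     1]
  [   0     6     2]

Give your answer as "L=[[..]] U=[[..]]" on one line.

  R1 -= -1·R0 → [0,-3,0]
  R2 -= 0·R0 → [0,6,2]
  R2 -= -2·R1 → [0,0,2]

L=[[1,0,0],[-1,1,0],[0,-2,1]] U=[[3,-3,-1],[0,-3,0],[0,0,2]]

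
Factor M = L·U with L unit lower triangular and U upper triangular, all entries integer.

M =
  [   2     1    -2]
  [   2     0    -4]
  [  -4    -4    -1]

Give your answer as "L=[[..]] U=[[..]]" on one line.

L=[[1,0,0],[1,1,0],[-2,2,1]] U=[[2,1,-2],[0,-1,-2],[0,0,-1]]

  r1 -= 1·r0 → [0,-1,-2]
  r2 -= -2·r0 → [0,-2,-5]
  r2 -= 2·r1 → [0,0,-1]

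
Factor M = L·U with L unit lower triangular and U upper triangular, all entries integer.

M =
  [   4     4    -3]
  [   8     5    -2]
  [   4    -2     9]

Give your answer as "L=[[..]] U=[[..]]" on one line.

  row1 -= 2·row0 → [0,-3,4]
  row2 -= 1·row0 → [0,-6,12]
  row2 -= 2·row1 → [0,0,4]

L=[[1,0,0],[2,1,0],[1,2,1]] U=[[4,4,-3],[0,-3,4],[0,0,4]]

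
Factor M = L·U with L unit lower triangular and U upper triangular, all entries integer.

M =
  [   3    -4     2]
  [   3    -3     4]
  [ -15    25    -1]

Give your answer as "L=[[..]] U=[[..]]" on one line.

  r1 -= 1·r0 → [0,1,2]
  r2 -= -5·r0 → [0,5,9]
  r2 -= 5·r1 → [0,0,-1]

L=[[1,0,0],[1,1,0],[-5,5,1]] U=[[3,-4,2],[0,1,2],[0,0,-1]]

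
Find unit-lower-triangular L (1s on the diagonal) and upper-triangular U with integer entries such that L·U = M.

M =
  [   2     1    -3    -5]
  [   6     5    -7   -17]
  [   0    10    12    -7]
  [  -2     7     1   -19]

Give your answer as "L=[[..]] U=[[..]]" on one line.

  R1 -= 3·R0 → [0,2,2,-2]
  R2 -= 0·R0 → [0,10,12,-7]
  R3 -= -1·R0 → [0,8,-2,-24]
  R2 -= 5·R1 → [0,0,2,3]
  R3 -= 4·R1 → [0,0,-10,-16]
  R3 -= -5·R2 → [0,0,0,-1]

L=[[1,0,0,0],[3,1,0,0],[0,5,1,0],[-1,4,-5,1]] U=[[2,1,-3,-5],[0,2,2,-2],[0,0,2,3],[0,0,0,-1]]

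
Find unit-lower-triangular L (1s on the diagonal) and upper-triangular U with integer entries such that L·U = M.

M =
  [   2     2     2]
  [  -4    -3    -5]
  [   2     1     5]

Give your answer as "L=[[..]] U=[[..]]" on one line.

L=[[1,0,0],[-2,1,0],[1,-1,1]] U=[[2,2,2],[0,1,-1],[0,0,2]]

  r1 -= -2·r0 → [0,1,-1]
  r2 -= 1·r0 → [0,-1,3]
  r2 -= -1·r1 → [0,0,2]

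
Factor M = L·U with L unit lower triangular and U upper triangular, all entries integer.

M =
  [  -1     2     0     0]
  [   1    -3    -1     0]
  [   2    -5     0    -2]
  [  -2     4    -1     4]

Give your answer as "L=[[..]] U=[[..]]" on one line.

  row1 -= -1·row0 → [0,-1,-1,0]
  row2 -= -2·row0 → [0,-1,0,-2]
  row3 -= 2·row0 → [0,0,-1,4]
  row2 -= 1·row1 → [0,0,1,-2]
  row3 -= 0·row1 → [0,0,-1,4]
  row3 -= -1·row2 → [0,0,0,2]

L=[[1,0,0,0],[-1,1,0,0],[-2,1,1,0],[2,0,-1,1]] U=[[-1,2,0,0],[0,-1,-1,0],[0,0,1,-2],[0,0,0,2]]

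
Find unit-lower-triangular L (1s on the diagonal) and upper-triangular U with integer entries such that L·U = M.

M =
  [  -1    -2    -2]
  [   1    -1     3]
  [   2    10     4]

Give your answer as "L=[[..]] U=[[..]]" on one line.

  r1 -= -1·r0 → [0,-3,1]
  r2 -= -2·r0 → [0,6,0]
  r2 -= -2·r1 → [0,0,2]

L=[[1,0,0],[-1,1,0],[-2,-2,1]] U=[[-1,-2,-2],[0,-3,1],[0,0,2]]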